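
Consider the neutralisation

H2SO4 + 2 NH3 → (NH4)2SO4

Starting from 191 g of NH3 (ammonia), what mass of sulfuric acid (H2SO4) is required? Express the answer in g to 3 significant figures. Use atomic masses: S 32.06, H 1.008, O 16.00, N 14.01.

550 g

M(NH3) = 14.01 + 3(1.008) = 17.034 g/mol.
M(H2SO4) = 2(1.008) + 32.06 + 4(16.00) = 98.076 g/mol.
n(NH3) = 191.0 g / 17.034 g/mol = 11.21 mol.
From the equation the NH3:H2SO4 mole ratio is 2:1, so n(H2SO4) = 11.21 × 1/2 = 5.606 mol.
Mass of H2SO4 = 5.606 mol × 98.076 g/mol = 549.9 g.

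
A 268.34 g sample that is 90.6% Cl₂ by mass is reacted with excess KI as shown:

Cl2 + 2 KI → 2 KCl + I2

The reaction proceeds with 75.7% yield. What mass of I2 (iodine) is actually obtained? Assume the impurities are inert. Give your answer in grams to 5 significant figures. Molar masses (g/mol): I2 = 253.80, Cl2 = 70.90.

Pure Cl2 available = 268.34 g × 0.906 = 243.116 g.
n(Cl2) = 243.116 g / 70.90 g/mol = 3.42900 mol.
From the equation the Cl2:I2 mole ratio is 1:1, so n(I2) = 3.42900 × 1/1 = 3.42900 mol.
Mass of I2 = 3.42900 mol × 253.80 g/mol = 870.280 g.
Actual mass collected = 870.280 g × 0.757 = 658.802 g.

658.80 g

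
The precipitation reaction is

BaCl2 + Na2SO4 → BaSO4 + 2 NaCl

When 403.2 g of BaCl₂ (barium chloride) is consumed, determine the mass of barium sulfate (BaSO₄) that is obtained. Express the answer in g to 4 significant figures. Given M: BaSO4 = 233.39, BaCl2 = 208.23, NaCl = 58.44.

451.9 g

n(BaCl2) = 403.20 g / 208.23 g/mol = 1.9363 mol.
From the equation the BaCl2:BaSO4 mole ratio is 1:1, so n(BaSO4) = 1.9363 × 1/1 = 1.9363 mol.
Mass of BaSO4 = 1.9363 mol × 233.39 g/mol = 451.92 g.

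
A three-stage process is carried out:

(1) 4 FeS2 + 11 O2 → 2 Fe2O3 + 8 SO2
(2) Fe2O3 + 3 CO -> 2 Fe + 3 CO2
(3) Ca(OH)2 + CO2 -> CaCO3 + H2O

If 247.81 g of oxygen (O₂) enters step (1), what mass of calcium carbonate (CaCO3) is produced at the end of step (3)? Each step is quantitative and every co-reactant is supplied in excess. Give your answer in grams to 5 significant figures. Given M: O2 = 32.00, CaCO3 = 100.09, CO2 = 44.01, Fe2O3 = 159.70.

422.78 g

n(O2) = 247.81 / 32.00 = 7.74406 mol.
Reaction (1): O2→Fe2O3 ratio 11:2 ⇒ n(Fe2O3) = 1.40801 mol.
Reaction (2): Fe2O3→CO2 ratio 1:3 ⇒ n(CO2) = 4.22403 mol.
Reaction (3): CO2→CaCO3 ratio 1:1 ⇒ n(CaCO3) = 4.22403 mol.
Mass of CaCO3 = 4.22403 × 100.09 = 422.784 g.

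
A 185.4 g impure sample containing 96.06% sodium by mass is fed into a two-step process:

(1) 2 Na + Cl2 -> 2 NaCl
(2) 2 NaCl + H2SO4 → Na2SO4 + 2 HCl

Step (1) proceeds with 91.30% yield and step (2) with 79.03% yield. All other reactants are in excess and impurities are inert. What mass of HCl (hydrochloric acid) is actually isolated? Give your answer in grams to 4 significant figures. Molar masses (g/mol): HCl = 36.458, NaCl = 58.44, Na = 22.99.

Pure Na = 185.4 × 0.9606 = 178.10 g.
n(Na) = 178.10 / 22.99 = 7.7466 mol.
Step 1 (Na:NaCl = 2:2): theoretical n(NaCl) = 7.7466 mol; at 91.30% yield, n(NaCl) = 7.0727 mol.
Step 2 (NaCl:HCl = 2:2): theoretical n(HCl) = 7.0727 mol, so theoretical mass = 7.0727 × 36.458 = 257.86 g.
At 79.03% yield, actual mass of HCl = 257.86 × 0.7903 = 203.78 g.

203.8 g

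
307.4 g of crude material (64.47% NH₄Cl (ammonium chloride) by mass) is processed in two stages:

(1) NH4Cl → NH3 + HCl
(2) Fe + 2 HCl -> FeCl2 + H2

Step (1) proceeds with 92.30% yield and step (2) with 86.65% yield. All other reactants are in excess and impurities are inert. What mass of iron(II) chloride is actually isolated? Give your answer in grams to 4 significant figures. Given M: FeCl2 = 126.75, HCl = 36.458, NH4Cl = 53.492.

Pure NH4Cl = 307.4 × 0.6447 = 198.18 g.
n(NH4Cl) = 198.18 / 53.492 = 3.7049 mol.
Step 1 (NH4Cl:HCl = 1:1): theoretical n(HCl) = 3.7049 mol; at 92.30% yield, n(HCl) = 3.4196 mol.
Step 2 (HCl:FeCl2 = 2:1): theoretical n(FeCl2) = 1.7098 mol, so theoretical mass = 1.7098 × 126.75 = 216.72 g.
At 86.65% yield, actual mass of FeCl2 = 216.72 × 0.8665 = 187.79 g.

187.8 g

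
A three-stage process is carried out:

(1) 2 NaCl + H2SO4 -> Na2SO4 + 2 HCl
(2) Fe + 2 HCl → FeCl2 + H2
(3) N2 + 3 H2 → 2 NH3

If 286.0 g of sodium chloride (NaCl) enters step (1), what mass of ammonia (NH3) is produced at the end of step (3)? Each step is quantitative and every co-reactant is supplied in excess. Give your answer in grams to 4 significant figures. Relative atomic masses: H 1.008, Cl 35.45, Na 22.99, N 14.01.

M(NaCl) = 22.99 + 35.45 = 58.44 g/mol.
M(NH3) = 14.01 + 3(1.008) = 17.034 g/mol.
n(NaCl) = 286.0 / 58.44 = 4.8939 mol.
Reaction (1): NaCl→HCl ratio 2:2 ⇒ n(HCl) = 4.8939 mol.
Reaction (2): HCl→H2 ratio 2:1 ⇒ n(H2) = 2.4470 mol.
Reaction (3): H2→NH3 ratio 3:2 ⇒ n(NH3) = 1.6313 mol.
Mass of NH3 = 1.6313 × 17.034 = 27.788 g.

27.79 g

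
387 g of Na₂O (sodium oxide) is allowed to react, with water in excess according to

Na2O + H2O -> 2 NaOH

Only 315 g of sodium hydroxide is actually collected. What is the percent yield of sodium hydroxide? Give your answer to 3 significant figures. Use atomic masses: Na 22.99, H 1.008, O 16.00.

M(Na2O) = 2(22.99) + 16.00 = 61.98 g/mol.
M(NaOH) = 22.99 + 16.00 + 1.008 = 39.998 g/mol.
n(Na2O) = 387.0 g / 61.98 g/mol = 6.244 mol.
From the equation the Na2O:NaOH mole ratio is 1:2, so n(NaOH) = 6.244 × 2/1 = 12.49 mol.
Mass of NaOH = 12.49 mol × 39.998 g/mol = 499.5 g.
This is the theoretical yield. Percent yield = 315 g / 499.5 g × 100% = 63.06%.

63.1 %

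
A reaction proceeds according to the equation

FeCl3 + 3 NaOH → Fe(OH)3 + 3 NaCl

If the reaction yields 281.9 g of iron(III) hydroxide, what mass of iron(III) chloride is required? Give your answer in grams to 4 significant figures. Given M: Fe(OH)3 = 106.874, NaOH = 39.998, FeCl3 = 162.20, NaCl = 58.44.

427.8 g

n(Fe(OH)3) = 281.90 g / 106.874 g/mol = 2.6377 mol.
From the equation the Fe(OH)3:FeCl3 mole ratio is 1:1, so n(FeCl3) = 2.6377 × 1/1 = 2.6377 mol.
Mass of FeCl3 = 2.6377 mol × 162.20 g/mol = 427.83 g.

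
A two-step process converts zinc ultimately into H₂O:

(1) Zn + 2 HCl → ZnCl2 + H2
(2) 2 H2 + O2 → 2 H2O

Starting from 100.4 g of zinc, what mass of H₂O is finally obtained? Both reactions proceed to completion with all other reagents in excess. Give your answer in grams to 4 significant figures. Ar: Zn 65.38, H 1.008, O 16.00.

27.67 g

M(Zn) = 65.38 g/mol.
M(H2O) = 2(1.008) + 16.00 = 18.016 g/mol.
n(Zn) = 100.40 / 65.38 = 1.5356 mol.
Step 1 gives a 1:1 ratio of Zn to H2, so n(H2) = 1.5356 mol.
In step 2 the H2:H2O ratio is 2:2, so n(H2O) = 1.5356 mol.
Mass of H2O = 1.5356 × 18.016 = 27.666 g.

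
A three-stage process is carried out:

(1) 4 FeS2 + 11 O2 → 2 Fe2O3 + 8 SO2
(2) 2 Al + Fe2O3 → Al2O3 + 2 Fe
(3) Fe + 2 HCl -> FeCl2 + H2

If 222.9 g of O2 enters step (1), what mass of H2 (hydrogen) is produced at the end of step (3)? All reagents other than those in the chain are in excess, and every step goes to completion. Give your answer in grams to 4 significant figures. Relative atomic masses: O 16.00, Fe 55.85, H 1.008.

M(O2) = 2(16.00) = 32.00 g/mol.
M(H2) = 2(1.008) = 2.016 g/mol.
n(O2) = 222.9 / 32.00 = 6.9656 mol.
Reaction (1): O2→Fe2O3 ratio 11:2 ⇒ n(Fe2O3) = 1.2665 mol.
Reaction (2): Fe2O3→Fe ratio 1:2 ⇒ n(Fe) = 2.5330 mol.
Reaction (3): Fe→H2 ratio 1:1 ⇒ n(H2) = 2.5330 mol.
Mass of H2 = 2.5330 × 2.016 = 5.1064 g.

5.106 g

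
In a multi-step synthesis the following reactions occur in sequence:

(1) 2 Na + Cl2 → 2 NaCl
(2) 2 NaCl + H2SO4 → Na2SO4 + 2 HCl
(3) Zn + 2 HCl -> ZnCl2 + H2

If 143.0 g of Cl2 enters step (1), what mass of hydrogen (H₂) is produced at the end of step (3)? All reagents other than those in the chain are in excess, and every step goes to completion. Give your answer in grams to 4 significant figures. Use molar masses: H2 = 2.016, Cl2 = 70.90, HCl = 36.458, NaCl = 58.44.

n(Cl2) = 143.0 / 70.90 = 2.0169 mol.
Reaction (1): Cl2→NaCl ratio 1:2 ⇒ n(NaCl) = 4.0339 mol.
Reaction (2): NaCl→HCl ratio 2:2 ⇒ n(HCl) = 4.0339 mol.
Reaction (3): HCl→H2 ratio 2:1 ⇒ n(H2) = 2.0169 mol.
Mass of H2 = 2.0169 × 2.016 = 4.0661 g.

4.066 g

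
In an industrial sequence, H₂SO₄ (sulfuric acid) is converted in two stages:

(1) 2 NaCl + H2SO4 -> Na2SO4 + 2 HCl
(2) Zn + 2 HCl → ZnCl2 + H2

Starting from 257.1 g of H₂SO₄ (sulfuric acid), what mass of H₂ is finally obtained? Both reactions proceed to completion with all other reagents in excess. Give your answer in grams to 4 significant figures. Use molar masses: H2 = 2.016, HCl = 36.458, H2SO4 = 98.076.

5.285 g

n(H2SO4) = 257.10 / 98.076 = 2.6214 mol.
Step 1 gives a 1:2 ratio of H2SO4 to HCl, so n(HCl) = 5.2429 mol.
In step 2 the HCl:H2 ratio is 2:1, so n(H2) = 2.6214 mol.
Mass of H2 = 2.6214 × 2.016 = 5.2848 g.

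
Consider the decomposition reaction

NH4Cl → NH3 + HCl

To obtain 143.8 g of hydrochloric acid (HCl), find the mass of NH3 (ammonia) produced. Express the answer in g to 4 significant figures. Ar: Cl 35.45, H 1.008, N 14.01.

M(HCl) = 1.008 + 35.45 = 36.458 g/mol.
M(NH3) = 14.01 + 3(1.008) = 17.034 g/mol.
n(HCl) = 143.80 g / 36.458 g/mol = 3.9443 mol.
From the equation the HCl:NH3 mole ratio is 1:1, so n(NH3) = 3.9443 × 1/1 = 3.9443 mol.
Mass of NH3 = 3.9443 mol × 17.034 g/mol = 67.187 g.

67.19 g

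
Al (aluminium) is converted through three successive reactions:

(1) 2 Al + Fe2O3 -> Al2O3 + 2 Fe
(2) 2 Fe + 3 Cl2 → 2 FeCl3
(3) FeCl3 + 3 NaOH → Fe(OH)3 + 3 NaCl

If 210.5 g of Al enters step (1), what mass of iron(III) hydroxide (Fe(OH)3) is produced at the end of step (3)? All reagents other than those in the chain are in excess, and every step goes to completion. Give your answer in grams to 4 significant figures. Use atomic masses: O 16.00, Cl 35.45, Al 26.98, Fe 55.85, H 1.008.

M(Al) = 26.98 g/mol.
M(Fe(OH)3) = 55.85 + 3(16.00) + 3(1.008) = 106.874 g/mol.
n(Al) = 210.5 / 26.98 = 7.8021 mol.
Reaction (1): Al→Fe ratio 2:2 ⇒ n(Fe) = 7.8021 mol.
Reaction (2): Fe→FeCl3 ratio 2:2 ⇒ n(FeCl3) = 7.8021 mol.
Reaction (3): FeCl3→Fe(OH)3 ratio 1:1 ⇒ n(Fe(OH)3) = 7.8021 mol.
Mass of Fe(OH)3 = 7.8021 × 106.874 = 833.84 g.

833.8 g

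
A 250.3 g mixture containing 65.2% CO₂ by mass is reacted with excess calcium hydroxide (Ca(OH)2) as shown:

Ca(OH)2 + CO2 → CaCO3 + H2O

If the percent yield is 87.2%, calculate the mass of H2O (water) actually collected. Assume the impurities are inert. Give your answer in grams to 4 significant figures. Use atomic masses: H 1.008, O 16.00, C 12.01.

58.25 g

Pure CO2 available = 250.3 g × 0.652 = 163.20 g.
M(CO2) = 12.01 + 2(16.00) = 44.01 g/mol.
M(H2O) = 2(1.008) + 16.00 = 18.016 g/mol.
n(CO2) = 163.20 g / 44.01 g/mol = 3.7081 mol.
From the equation the CO2:H2O mole ratio is 1:1, so n(H2O) = 3.7081 × 1/1 = 3.7081 mol.
Mass of H2O = 3.7081 mol × 18.016 g/mol = 66.806 g.
Actual mass collected = 66.806 g × 0.872 = 58.255 g.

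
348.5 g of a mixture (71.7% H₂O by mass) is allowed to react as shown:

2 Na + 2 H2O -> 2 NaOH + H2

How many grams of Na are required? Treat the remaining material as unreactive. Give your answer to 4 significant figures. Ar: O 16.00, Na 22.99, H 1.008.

318.9 g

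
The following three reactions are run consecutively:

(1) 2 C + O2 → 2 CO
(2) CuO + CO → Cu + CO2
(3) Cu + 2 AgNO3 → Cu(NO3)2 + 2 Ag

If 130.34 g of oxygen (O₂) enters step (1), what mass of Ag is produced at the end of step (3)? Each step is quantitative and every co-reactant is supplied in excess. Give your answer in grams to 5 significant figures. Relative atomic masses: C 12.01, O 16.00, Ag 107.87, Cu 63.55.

1757.5 g

M(O2) = 2(16.00) = 32.00 g/mol.
M(Ag) = 107.87 g/mol.
n(O2) = 130.34 / 32.00 = 4.07313 mol.
Reaction (1): O2→CO ratio 1:2 ⇒ n(CO) = 8.14625 mol.
Reaction (2): CO→Cu ratio 1:1 ⇒ n(Cu) = 8.14625 mol.
Reaction (3): Cu→Ag ratio 1:2 ⇒ n(Ag) = 16.2925 mol.
Mass of Ag = 16.2925 × 107.87 = 1757.47 g.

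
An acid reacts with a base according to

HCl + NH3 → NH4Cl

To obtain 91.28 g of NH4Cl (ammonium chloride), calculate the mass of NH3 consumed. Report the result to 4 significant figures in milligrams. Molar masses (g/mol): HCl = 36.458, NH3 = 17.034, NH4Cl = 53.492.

29070 mg

n(NH4Cl) = 91.280 g / 53.492 g/mol = 1.7064 mol.
From the equation the NH4Cl:NH3 mole ratio is 1:1, so n(NH3) = 1.7064 × 1/1 = 1.7064 mol.
Mass of NH3 = 1.7064 mol × 17.034 g/mol = 29.067 g.
Converting to mg: 29.067 g = 29070 mg.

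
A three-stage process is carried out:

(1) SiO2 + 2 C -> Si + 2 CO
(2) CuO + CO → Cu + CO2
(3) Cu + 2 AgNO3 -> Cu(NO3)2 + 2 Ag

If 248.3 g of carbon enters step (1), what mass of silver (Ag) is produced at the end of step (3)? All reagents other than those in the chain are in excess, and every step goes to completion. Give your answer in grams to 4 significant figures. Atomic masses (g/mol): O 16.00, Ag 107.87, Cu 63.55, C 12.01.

M(C) = 12.01 g/mol.
M(Ag) = 107.87 g/mol.
n(C) = 248.3 / 12.01 = 20.674 mol.
Reaction (1): C→CO ratio 2:2 ⇒ n(CO) = 20.674 mol.
Reaction (2): CO→Cu ratio 1:1 ⇒ n(Cu) = 20.674 mol.
Reaction (3): Cu→Ag ratio 1:2 ⇒ n(Ag) = 41.349 mol.
Mass of Ag = 41.349 × 107.87 = 4460.3 g.

4460 g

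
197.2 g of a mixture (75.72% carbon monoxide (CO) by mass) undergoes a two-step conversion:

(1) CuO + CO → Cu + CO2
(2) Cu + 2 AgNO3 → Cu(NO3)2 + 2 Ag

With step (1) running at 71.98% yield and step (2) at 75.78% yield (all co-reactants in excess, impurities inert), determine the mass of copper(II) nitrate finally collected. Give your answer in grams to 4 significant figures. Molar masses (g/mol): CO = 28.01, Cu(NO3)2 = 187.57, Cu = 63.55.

545.4 g

Pure CO = 197.2 × 0.7572 = 149.32 g.
n(CO) = 149.32 / 28.01 = 5.3309 mol.
Step 1 (CO:Cu = 1:1): theoretical n(Cu) = 5.3309 mol; at 71.98% yield, n(Cu) = 3.8372 mol.
Step 2 (Cu:Cu(NO3)2 = 1:1): theoretical n(Cu(NO3)2) = 3.8372 mol, so theoretical mass = 3.8372 × 187.57 = 719.75 g.
At 75.78% yield, actual mass of Cu(NO3)2 = 719.75 × 0.7578 = 545.42 g.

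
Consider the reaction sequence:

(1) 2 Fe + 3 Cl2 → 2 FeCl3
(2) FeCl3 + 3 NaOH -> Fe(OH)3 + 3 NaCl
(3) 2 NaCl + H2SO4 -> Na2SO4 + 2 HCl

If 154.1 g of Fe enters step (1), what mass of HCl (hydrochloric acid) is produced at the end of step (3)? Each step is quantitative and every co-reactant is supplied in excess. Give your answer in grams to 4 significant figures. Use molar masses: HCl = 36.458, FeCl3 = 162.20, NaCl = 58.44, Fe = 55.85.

301.8 g

n(Fe) = 154.1 / 55.85 = 2.7592 mol.
Reaction (1): Fe→FeCl3 ratio 2:2 ⇒ n(FeCl3) = 2.7592 mol.
Reaction (2): FeCl3→NaCl ratio 1:3 ⇒ n(NaCl) = 8.2775 mol.
Reaction (3): NaCl→HCl ratio 2:2 ⇒ n(HCl) = 8.2775 mol.
Mass of HCl = 8.2775 × 36.458 = 301.78 g.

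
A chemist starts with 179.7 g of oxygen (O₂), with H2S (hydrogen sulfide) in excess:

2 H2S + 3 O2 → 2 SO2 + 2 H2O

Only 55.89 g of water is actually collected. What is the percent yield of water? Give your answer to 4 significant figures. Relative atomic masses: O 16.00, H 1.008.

M(O2) = 2(16.00) = 32.00 g/mol.
M(H2O) = 2(1.008) + 16.00 = 18.016 g/mol.
n(O2) = 179.70 g / 32.00 g/mol = 5.6156 mol.
From the equation the O2:H2O mole ratio is 3:2, so n(H2O) = 5.6156 × 2/3 = 3.7437 mol.
Mass of H2O = 3.7437 mol × 18.016 g/mol = 67.447 g.
This is the theoretical yield. Percent yield = 55.89 g / 67.447 g × 100% = 82.865%.

82.86 %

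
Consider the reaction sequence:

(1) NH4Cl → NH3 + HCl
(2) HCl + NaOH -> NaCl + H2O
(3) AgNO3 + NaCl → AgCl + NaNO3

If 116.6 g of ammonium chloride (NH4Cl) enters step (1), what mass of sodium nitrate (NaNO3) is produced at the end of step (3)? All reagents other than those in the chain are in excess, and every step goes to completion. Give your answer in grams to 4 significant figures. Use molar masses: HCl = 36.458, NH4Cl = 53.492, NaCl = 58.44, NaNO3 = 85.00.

n(NH4Cl) = 116.6 / 53.492 = 2.1798 mol.
Reaction (1): NH4Cl→HCl ratio 1:1 ⇒ n(HCl) = 2.1798 mol.
Reaction (2): HCl→NaCl ratio 1:1 ⇒ n(NaCl) = 2.1798 mol.
Reaction (3): NaCl→NaNO3 ratio 1:1 ⇒ n(NaNO3) = 2.1798 mol.
Mass of NaNO3 = 2.1798 × 85.00 = 185.28 g.

185.3 g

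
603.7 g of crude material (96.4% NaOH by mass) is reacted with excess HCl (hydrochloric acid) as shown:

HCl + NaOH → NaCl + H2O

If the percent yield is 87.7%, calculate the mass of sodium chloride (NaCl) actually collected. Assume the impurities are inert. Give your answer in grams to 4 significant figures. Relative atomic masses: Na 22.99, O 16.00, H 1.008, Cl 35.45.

745.7 g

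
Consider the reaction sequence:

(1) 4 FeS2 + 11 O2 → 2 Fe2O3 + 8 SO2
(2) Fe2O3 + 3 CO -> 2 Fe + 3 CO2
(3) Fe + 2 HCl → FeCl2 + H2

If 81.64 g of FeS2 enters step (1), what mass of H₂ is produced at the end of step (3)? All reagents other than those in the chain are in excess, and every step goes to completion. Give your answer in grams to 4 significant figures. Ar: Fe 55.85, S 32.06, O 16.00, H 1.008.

1.372 g

M(FeS2) = 55.85 + 2(32.06) = 119.97 g/mol.
M(H2) = 2(1.008) = 2.016 g/mol.
n(FeS2) = 81.64 / 119.97 = 0.68050 mol.
Reaction (1): FeS2→Fe2O3 ratio 4:2 ⇒ n(Fe2O3) = 0.34025 mol.
Reaction (2): Fe2O3→Fe ratio 1:2 ⇒ n(Fe) = 0.68050 mol.
Reaction (3): Fe→H2 ratio 1:1 ⇒ n(H2) = 0.68050 mol.
Mass of H2 = 0.68050 × 2.016 = 1.3719 g.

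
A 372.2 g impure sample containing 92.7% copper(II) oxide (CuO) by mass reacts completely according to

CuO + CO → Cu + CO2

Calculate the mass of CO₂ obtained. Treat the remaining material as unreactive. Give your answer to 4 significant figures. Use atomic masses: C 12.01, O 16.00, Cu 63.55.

Mass of pure CuO = 372.2 g × 0.927 = 345.03 g.
M(CuO) = 63.55 + 16.00 = 79.55 g/mol.
M(CO2) = 12.01 + 2(16.00) = 44.01 g/mol.
n(CuO) = 345.03 g / 79.55 g/mol = 4.3373 mol.
From the equation the CuO:CO2 mole ratio is 1:1, so n(CO2) = 4.3373 × 1/1 = 4.3373 mol.
Mass of CO2 = 4.3373 mol × 44.01 g/mol = 190.88 g.

190.9 g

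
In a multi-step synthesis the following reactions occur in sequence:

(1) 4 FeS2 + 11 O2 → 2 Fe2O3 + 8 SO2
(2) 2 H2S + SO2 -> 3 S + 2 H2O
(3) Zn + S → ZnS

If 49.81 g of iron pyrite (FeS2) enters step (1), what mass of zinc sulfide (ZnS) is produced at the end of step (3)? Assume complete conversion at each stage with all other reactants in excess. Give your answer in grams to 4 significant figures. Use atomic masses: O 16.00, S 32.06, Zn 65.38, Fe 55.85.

242.7 g

M(FeS2) = 55.85 + 2(32.06) = 119.97 g/mol.
M(ZnS) = 65.38 + 32.06 = 97.44 g/mol.
n(FeS2) = 49.81 / 119.97 = 0.41519 mol.
Reaction (1): FeS2→SO2 ratio 4:8 ⇒ n(SO2) = 0.83037 mol.
Reaction (2): SO2→S ratio 1:3 ⇒ n(S) = 2.4911 mol.
Reaction (3): S→ZnS ratio 1:1 ⇒ n(ZnS) = 2.4911 mol.
Mass of ZnS = 2.4911 × 97.44 = 242.74 g.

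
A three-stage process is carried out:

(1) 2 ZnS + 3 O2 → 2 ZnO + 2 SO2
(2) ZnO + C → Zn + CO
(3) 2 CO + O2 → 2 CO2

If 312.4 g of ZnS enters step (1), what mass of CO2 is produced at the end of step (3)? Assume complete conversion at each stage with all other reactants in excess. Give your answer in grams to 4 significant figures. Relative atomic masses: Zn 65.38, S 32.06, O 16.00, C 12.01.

M(ZnS) = 65.38 + 32.06 = 97.44 g/mol.
M(CO2) = 12.01 + 2(16.00) = 44.01 g/mol.
n(ZnS) = 312.4 / 97.44 = 3.2061 mol.
Reaction (1): ZnS→ZnO ratio 2:2 ⇒ n(ZnO) = 3.2061 mol.
Reaction (2): ZnO→CO ratio 1:1 ⇒ n(CO) = 3.2061 mol.
Reaction (3): CO→CO2 ratio 2:2 ⇒ n(CO2) = 3.2061 mol.
Mass of CO2 = 3.2061 × 44.01 = 141.10 g.

141.1 g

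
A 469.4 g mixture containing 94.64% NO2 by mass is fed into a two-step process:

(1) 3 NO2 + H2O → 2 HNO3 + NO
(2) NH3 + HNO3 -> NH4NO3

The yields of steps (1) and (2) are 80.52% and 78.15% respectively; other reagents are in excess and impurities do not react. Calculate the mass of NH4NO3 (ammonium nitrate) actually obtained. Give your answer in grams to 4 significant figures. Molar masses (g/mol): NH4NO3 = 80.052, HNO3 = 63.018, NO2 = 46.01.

Pure NO2 = 469.4 × 0.9464 = 444.24 g.
n(NO2) = 444.24 / 46.01 = 9.6553 mol.
Step 1 (NO2:HNO3 = 3:2): theoretical n(HNO3) = 6.4369 mol; at 80.52% yield, n(HNO3) = 5.1830 mol.
Step 2 (HNO3:NH4NO3 = 1:1): theoretical n(NH4NO3) = 5.1830 mol, so theoretical mass = 5.1830 × 80.052 = 414.91 g.
At 78.15% yield, actual mass of NH4NO3 = 414.91 × 0.7815 = 324.25 g.

324.2 g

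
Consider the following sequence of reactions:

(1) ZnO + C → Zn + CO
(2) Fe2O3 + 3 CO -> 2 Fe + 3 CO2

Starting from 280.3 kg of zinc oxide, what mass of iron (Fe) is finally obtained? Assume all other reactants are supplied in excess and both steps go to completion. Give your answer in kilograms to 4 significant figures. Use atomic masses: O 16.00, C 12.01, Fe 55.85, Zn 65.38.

128.2 kg

M(ZnO) = 65.38 + 16.00 = 81.38 g/mol.
M(Fe) = 55.85 g/mol.
280.3 kg = 280300 g.
n(ZnO) = 280300 / 81.38 = 3444.3 mol.
Step 1 gives a 1:1 ratio of ZnO to CO, so n(CO) = 3444.3 mol.
In step 2 the CO:Fe ratio is 3:2, so n(Fe) = 2296.2 mol.
Mass of Fe = 2296.2 × 55.85 = 128240 g = 128.2 kg.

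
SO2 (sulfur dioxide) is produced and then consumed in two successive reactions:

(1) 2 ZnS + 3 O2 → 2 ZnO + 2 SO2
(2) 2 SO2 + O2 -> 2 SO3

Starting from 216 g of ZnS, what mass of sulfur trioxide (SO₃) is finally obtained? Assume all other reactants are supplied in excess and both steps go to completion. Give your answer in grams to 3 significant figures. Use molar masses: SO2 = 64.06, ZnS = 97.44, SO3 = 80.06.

n(ZnS) = 216.0 / 97.44 = 2.217 mol.
Step 1 gives a 2:2 ratio of ZnS to SO2, so n(SO2) = 2.217 mol.
In step 2 the SO2:SO3 ratio is 2:2, so n(SO3) = 2.217 mol.
Mass of SO3 = 2.217 × 80.06 = 177.5 g.

177 g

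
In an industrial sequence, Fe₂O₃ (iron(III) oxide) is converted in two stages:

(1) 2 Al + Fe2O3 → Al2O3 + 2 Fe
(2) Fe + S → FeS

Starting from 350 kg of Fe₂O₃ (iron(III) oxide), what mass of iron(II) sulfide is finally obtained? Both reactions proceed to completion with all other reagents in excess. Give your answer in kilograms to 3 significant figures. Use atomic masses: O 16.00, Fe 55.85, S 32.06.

M(Fe2O3) = 2(55.85) + 3(16.00) = 159.70 g/mol.
M(FeS) = 55.85 + 32.06 = 87.91 g/mol.
350 kg = 350000 g.
n(Fe2O3) = 350000 / 159.70 = 2192 mol.
Step 1 gives a 1:2 ratio of Fe2O3 to Fe, so n(Fe) = 4383 mol.
In step 2 the Fe:FeS ratio is 1:1, so n(FeS) = 4383 mol.
Mass of FeS = 4383 × 87.91 = 385300 g = 385 kg.

385 kg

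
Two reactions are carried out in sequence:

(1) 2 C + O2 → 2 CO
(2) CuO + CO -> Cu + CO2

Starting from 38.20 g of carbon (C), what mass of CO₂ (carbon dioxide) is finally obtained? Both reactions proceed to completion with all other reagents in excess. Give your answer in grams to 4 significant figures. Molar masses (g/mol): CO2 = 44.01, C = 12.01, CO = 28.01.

n(C) = 38.200 / 12.01 = 3.1807 mol.
Step 1 gives a 2:2 ratio of C to CO, so n(CO) = 3.1807 mol.
In step 2 the CO:CO2 ratio is 1:1, so n(CO2) = 3.1807 mol.
Mass of CO2 = 3.1807 × 44.01 = 139.98 g.

140.0 g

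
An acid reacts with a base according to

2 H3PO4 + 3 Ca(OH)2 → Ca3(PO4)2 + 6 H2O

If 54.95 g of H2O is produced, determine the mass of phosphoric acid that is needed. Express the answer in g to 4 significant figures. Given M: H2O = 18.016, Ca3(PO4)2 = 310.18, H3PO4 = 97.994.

99.63 g

n(H2O) = 54.950 g / 18.016 g/mol = 3.0501 mol.
From the equation the H2O:H3PO4 mole ratio is 6:2, so n(H3PO4) = 3.0501 × 2/6 = 1.0167 mol.
Mass of H3PO4 = 1.0167 mol × 97.994 g/mol = 99.629 g.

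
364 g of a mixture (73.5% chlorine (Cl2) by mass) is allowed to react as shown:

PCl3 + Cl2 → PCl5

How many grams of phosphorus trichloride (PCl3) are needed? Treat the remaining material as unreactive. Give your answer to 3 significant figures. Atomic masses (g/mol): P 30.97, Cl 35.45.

Mass of pure Cl2 = 364 g × 0.735 = 267.5 g.
M(Cl2) = 2(35.45) = 70.90 g/mol.
M(PCl3) = 30.97 + 3(35.45) = 137.32 g/mol.
n(Cl2) = 267.5 g / 70.90 g/mol = 3.773 mol.
From the equation the Cl2:PCl3 mole ratio is 1:1, so n(PCl3) = 3.773 × 1/1 = 3.773 mol.
Mass of PCl3 = 3.773 mol × 137.32 g/mol = 518.2 g.

518 g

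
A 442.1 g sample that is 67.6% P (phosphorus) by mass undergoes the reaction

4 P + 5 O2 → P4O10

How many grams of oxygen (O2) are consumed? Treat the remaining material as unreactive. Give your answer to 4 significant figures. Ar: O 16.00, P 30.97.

386.0 g

Mass of pure P = 442.1 g × 0.676 = 298.86 g.
M(P) = 30.97 g/mol.
M(O2) = 2(16.00) = 32.00 g/mol.
n(P) = 298.86 g / 30.97 g/mol = 9.6500 mol.
From the equation the P:O2 mole ratio is 4:5, so n(O2) = 9.6500 × 5/4 = 12.062 mol.
Mass of O2 = 12.062 mol × 32.00 g/mol = 386.00 g.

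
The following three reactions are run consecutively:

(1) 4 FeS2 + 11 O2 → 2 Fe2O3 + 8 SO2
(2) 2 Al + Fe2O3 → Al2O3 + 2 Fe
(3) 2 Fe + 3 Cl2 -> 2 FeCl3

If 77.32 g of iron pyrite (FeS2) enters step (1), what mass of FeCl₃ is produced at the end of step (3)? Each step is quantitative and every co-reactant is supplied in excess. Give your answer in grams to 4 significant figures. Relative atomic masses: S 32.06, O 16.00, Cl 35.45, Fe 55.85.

104.5 g

M(FeS2) = 55.85 + 2(32.06) = 119.97 g/mol.
M(FeCl3) = 55.85 + 3(35.45) = 162.20 g/mol.
n(FeS2) = 77.32 / 119.97 = 0.64449 mol.
Reaction (1): FeS2→Fe2O3 ratio 4:2 ⇒ n(Fe2O3) = 0.32225 mol.
Reaction (2): Fe2O3→Fe ratio 1:2 ⇒ n(Fe) = 0.64449 mol.
Reaction (3): Fe→FeCl3 ratio 2:2 ⇒ n(FeCl3) = 0.64449 mol.
Mass of FeCl3 = 0.64449 × 162.20 = 104.54 g.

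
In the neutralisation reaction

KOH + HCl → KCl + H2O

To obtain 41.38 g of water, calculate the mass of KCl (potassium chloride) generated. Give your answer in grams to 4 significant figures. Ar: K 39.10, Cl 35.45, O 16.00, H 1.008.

171.2 g

M(H2O) = 2(1.008) + 16.00 = 18.016 g/mol.
M(KCl) = 39.10 + 35.45 = 74.55 g/mol.
n(H2O) = 41.380 g / 18.016 g/mol = 2.2968 mol.
From the equation the H2O:KCl mole ratio is 1:1, so n(KCl) = 2.2968 × 1/1 = 2.2968 mol.
Mass of KCl = 2.2968 mol × 74.55 g/mol = 171.23 g.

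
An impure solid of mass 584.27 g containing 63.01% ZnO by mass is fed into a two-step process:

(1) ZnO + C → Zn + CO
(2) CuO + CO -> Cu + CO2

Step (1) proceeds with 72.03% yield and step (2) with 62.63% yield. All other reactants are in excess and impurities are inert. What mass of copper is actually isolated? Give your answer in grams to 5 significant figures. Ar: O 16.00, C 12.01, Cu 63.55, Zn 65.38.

129.69 g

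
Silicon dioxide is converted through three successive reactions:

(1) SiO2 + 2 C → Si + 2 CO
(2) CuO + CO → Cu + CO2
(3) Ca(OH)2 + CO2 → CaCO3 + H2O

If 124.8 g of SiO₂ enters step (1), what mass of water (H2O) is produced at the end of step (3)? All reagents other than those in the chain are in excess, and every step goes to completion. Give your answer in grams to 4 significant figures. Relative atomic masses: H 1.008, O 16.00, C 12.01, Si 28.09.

M(SiO2) = 28.09 + 2(16.00) = 60.09 g/mol.
M(H2O) = 2(1.008) + 16.00 = 18.016 g/mol.
n(SiO2) = 124.8 / 60.09 = 2.0769 mol.
Reaction (1): SiO2→CO ratio 1:2 ⇒ n(CO) = 4.1538 mol.
Reaction (2): CO→CO2 ratio 1:1 ⇒ n(CO2) = 4.1538 mol.
Reaction (3): CO2→H2O ratio 1:1 ⇒ n(H2O) = 4.1538 mol.
Mass of H2O = 4.1538 × 18.016 = 74.834 g.

74.83 g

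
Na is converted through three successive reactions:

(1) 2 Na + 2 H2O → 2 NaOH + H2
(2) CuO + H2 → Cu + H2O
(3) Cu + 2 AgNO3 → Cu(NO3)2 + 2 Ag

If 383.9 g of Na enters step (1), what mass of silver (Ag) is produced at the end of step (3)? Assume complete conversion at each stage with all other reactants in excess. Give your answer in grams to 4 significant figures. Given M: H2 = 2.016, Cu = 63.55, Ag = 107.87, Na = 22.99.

1801 g

n(Na) = 383.9 / 22.99 = 16.699 mol.
Reaction (1): Na→H2 ratio 2:1 ⇒ n(H2) = 8.3493 mol.
Reaction (2): H2→Cu ratio 1:1 ⇒ n(Cu) = 8.3493 mol.
Reaction (3): Cu→Ag ratio 1:2 ⇒ n(Ag) = 16.699 mol.
Mass of Ag = 16.699 × 107.87 = 1801.3 g.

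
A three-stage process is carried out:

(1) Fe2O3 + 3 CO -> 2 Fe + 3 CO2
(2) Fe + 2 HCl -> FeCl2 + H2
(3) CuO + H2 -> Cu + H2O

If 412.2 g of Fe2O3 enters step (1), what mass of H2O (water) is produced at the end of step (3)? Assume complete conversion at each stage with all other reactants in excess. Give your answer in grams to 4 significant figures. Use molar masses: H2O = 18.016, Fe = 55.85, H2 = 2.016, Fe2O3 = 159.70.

93.00 g

n(Fe2O3) = 412.2 / 159.70 = 2.5811 mol.
Reaction (1): Fe2O3→Fe ratio 1:2 ⇒ n(Fe) = 5.1622 mol.
Reaction (2): Fe→H2 ratio 1:1 ⇒ n(H2) = 5.1622 mol.
Reaction (3): H2→H2O ratio 1:1 ⇒ n(H2O) = 5.1622 mol.
Mass of H2O = 5.1622 × 18.016 = 93.002 g.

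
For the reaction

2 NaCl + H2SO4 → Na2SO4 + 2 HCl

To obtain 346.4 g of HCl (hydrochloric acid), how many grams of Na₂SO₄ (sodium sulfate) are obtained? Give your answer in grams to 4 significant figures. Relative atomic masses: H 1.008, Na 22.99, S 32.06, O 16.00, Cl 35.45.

674.8 g

M(HCl) = 1.008 + 35.45 = 36.458 g/mol.
M(Na2SO4) = 2(22.99) + 32.06 + 4(16.00) = 142.04 g/mol.
n(HCl) = 346.40 g / 36.458 g/mol = 9.5013 mol.
From the equation the HCl:Na2SO4 mole ratio is 2:1, so n(Na2SO4) = 9.5013 × 1/2 = 4.7507 mol.
Mass of Na2SO4 = 4.7507 mol × 142.04 g/mol = 674.79 g.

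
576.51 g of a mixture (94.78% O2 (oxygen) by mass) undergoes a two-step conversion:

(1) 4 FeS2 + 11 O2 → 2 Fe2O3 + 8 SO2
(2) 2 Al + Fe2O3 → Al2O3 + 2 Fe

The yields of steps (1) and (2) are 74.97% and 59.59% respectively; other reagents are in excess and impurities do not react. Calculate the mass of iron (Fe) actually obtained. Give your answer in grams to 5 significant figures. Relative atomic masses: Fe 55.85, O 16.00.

Pure O2 = 576.51 × 0.9478 = 546.416 g.
M(O2) = 2(16.00) = 32.00 g/mol.
M(Fe) = 55.85 g/mol.
n(O2) = 546.416 / 32.00 = 17.0755 mol.
Step 1 (O2:Fe2O3 = 11:2): theoretical n(Fe2O3) = 3.10464 mol; at 74.97% yield, n(Fe2O3) = 2.32755 mol.
Step 2 (Fe2O3:Fe = 1:2): theoretical n(Fe) = 4.65509 mol, so theoretical mass = 4.65509 × 55.85 = 259.987 g.
At 59.59% yield, actual mass of Fe = 259.987 × 0.5959 = 154.926 g.

154.93 g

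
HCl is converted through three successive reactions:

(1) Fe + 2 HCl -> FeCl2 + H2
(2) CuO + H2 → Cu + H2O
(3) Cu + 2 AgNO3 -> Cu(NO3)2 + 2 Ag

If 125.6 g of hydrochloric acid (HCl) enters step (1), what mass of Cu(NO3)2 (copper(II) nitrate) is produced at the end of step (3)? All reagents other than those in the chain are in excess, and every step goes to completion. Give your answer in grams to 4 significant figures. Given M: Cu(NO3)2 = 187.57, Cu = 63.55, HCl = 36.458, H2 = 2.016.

323.1 g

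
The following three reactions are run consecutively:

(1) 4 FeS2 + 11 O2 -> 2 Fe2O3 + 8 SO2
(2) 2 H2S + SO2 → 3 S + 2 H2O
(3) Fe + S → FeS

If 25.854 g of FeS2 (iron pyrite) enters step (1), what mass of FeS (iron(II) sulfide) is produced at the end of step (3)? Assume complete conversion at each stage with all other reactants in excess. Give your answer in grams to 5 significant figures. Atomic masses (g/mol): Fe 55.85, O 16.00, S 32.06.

M(FeS2) = 55.85 + 2(32.06) = 119.97 g/mol.
M(FeS) = 55.85 + 32.06 = 87.91 g/mol.
n(FeS2) = 25.854 / 119.97 = 0.215504 mol.
Reaction (1): FeS2→SO2 ratio 4:8 ⇒ n(SO2) = 0.431008 mol.
Reaction (2): SO2→S ratio 1:3 ⇒ n(S) = 1.29302 mol.
Reaction (3): S→FeS ratio 1:1 ⇒ n(FeS) = 1.29302 mol.
Mass of FeS = 1.29302 × 87.91 = 113.670 g.

113.67 g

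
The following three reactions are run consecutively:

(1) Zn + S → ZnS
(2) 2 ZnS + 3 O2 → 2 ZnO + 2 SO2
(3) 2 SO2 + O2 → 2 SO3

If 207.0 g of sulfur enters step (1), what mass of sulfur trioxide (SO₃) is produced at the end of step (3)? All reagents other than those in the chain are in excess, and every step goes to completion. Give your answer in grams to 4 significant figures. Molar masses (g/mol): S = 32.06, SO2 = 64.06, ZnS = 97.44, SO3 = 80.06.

516.9 g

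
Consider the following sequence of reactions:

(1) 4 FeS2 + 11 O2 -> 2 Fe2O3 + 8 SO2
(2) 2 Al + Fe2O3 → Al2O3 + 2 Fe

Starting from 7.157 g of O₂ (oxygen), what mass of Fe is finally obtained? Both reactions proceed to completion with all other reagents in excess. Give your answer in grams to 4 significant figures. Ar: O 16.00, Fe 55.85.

4.542 g

M(O2) = 2(16.00) = 32.00 g/mol.
M(Fe) = 55.85 g/mol.
n(O2) = 7.1570 / 32.00 = 0.22366 mol.
Step 1 gives a 11:2 ratio of O2 to Fe2O3, so n(Fe2O3) = 0.040665 mol.
In step 2 the Fe2O3:Fe ratio is 1:2, so n(Fe) = 0.081330 mol.
Mass of Fe = 0.081330 × 55.85 = 4.5423 g.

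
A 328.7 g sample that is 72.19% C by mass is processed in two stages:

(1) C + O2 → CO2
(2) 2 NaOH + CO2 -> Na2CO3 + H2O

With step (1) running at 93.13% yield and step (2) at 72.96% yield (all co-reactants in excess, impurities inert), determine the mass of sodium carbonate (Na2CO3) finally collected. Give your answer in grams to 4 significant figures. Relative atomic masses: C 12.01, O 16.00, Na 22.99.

Pure C = 328.7 × 0.7219 = 237.29 g.
M(C) = 12.01 g/mol.
M(Na2CO3) = 2(22.99) + 12.01 + 3(16.00) = 105.99 g/mol.
n(C) = 237.29 / 12.01 = 19.758 mol.
Step 1 (C:CO2 = 1:1): theoretical n(CO2) = 19.758 mol; at 93.13% yield, n(CO2) = 18.400 mol.
Step 2 (CO2:Na2CO3 = 1:1): theoretical n(Na2CO3) = 18.400 mol, so theoretical mass = 18.400 × 105.99 = 1950.2 g.
At 72.96% yield, actual mass of Na2CO3 = 1950.2 × 0.7296 = 1422.9 g.

1423 g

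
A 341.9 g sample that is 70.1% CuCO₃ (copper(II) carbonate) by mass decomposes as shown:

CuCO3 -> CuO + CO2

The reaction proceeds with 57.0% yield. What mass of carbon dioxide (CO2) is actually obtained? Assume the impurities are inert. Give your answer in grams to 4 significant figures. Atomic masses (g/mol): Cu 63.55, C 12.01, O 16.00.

48.66 g

Pure CuCO3 available = 341.9 g × 0.701 = 239.67 g.
M(CuCO3) = 63.55 + 12.01 + 3(16.00) = 123.56 g/mol.
M(CO2) = 12.01 + 2(16.00) = 44.01 g/mol.
n(CuCO3) = 239.67 g / 123.56 g/mol = 1.9397 mol.
From the equation the CuCO3:CO2 mole ratio is 1:1, so n(CO2) = 1.9397 × 1/1 = 1.9397 mol.
Mass of CO2 = 1.9397 mol × 44.01 g/mol = 85.367 g.
Actual mass collected = 85.367 g × 0.570 = 48.659 g.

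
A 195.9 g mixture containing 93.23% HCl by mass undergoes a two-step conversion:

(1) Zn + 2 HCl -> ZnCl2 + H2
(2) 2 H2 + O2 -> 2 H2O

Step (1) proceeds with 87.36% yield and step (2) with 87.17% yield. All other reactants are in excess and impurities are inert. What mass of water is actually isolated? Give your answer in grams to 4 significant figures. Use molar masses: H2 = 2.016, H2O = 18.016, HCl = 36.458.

Pure HCl = 195.9 × 0.9323 = 182.64 g.
n(HCl) = 182.64 / 36.458 = 5.0095 mol.
Step 1 (HCl:H2 = 2:1): theoretical n(H2) = 2.5048 mol; at 87.36% yield, n(H2) = 2.1882 mol.
Step 2 (H2:H2O = 2:2): theoretical n(H2O) = 2.1882 mol, so theoretical mass = 2.1882 × 18.016 = 39.422 g.
At 87.17% yield, actual mass of H2O = 39.422 × 0.8717 = 34.364 g.

34.36 g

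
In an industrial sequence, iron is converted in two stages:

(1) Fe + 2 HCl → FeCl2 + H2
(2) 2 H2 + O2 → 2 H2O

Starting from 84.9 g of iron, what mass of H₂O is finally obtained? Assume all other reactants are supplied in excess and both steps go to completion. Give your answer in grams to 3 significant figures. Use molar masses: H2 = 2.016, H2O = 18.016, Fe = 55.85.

27.4 g

n(Fe) = 84.90 / 55.85 = 1.520 mol.
Step 1 gives a 1:1 ratio of Fe to H2, so n(H2) = 1.520 mol.
In step 2 the H2:H2O ratio is 2:2, so n(H2O) = 1.520 mol.
Mass of H2O = 1.520 × 18.016 = 27.39 g.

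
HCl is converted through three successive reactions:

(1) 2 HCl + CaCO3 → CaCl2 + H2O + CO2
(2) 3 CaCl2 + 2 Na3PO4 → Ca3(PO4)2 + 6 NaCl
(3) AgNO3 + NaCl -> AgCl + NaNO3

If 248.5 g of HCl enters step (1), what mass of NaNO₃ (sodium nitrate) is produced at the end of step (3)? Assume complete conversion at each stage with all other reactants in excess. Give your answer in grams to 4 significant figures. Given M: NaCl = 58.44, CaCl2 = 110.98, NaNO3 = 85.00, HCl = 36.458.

n(HCl) = 248.5 / 36.458 = 6.8161 mol.
Reaction (1): HCl→CaCl2 ratio 2:1 ⇒ n(CaCl2) = 3.4080 mol.
Reaction (2): CaCl2→NaCl ratio 3:6 ⇒ n(NaCl) = 6.8161 mol.
Reaction (3): NaCl→NaNO3 ratio 1:1 ⇒ n(NaNO3) = 6.8161 mol.
Mass of NaNO3 = 6.8161 × 85.00 = 579.37 g.

579.4 g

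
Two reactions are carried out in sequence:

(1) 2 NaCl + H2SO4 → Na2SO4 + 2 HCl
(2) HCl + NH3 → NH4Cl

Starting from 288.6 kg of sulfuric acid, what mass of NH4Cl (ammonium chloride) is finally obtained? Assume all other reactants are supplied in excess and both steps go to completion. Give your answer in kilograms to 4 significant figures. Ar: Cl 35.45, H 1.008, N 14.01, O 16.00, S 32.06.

M(H2SO4) = 2(1.008) + 32.06 + 4(16.00) = 98.076 g/mol.
M(NH4Cl) = 14.01 + 4(1.008) + 35.45 = 53.492 g/mol.
288.6 kg = 288600 g.
n(H2SO4) = 288600 / 98.076 = 2942.6 mol.
Step 1 gives a 1:2 ratio of H2SO4 to HCl, so n(HCl) = 5885.2 mol.
In step 2 the HCl:NH4Cl ratio is 1:1, so n(NH4Cl) = 5885.2 mol.
Mass of NH4Cl = 5885.2 × 53.492 = 314810 g = 314.8 kg.

314.8 kg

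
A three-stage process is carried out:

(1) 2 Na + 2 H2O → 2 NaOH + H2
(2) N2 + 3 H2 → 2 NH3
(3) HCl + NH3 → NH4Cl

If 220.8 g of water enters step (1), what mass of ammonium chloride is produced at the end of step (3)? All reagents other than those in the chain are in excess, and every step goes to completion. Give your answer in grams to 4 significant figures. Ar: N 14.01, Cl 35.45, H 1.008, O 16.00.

M(H2O) = 2(1.008) + 16.00 = 18.016 g/mol.
M(NH4Cl) = 14.01 + 4(1.008) + 35.45 = 53.492 g/mol.
n(H2O) = 220.8 / 18.016 = 12.256 mol.
Reaction (1): H2O→H2 ratio 2:1 ⇒ n(H2) = 6.1279 mol.
Reaction (2): H2→NH3 ratio 3:2 ⇒ n(NH3) = 4.0853 mol.
Reaction (3): NH3→NH4Cl ratio 1:1 ⇒ n(NH4Cl) = 4.0853 mol.
Mass of NH4Cl = 4.0853 × 53.492 = 218.53 g.

218.5 g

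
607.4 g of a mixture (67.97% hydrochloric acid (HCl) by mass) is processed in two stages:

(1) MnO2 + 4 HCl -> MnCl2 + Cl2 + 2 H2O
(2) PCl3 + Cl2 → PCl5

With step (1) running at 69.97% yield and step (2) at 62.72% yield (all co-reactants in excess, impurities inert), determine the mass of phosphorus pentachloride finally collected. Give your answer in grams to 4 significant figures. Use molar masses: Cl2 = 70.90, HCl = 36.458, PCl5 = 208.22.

258.7 g

Pure HCl = 607.4 × 0.6797 = 412.85 g.
n(HCl) = 412.85 / 36.458 = 11.324 mol.
Step 1 (HCl:Cl2 = 4:1): theoretical n(Cl2) = 2.8310 mol; at 69.97% yield, n(Cl2) = 1.9808 mol.
Step 2 (Cl2:PCl5 = 1:1): theoretical n(PCl5) = 1.9808 mol, so theoretical mass = 1.9808 × 208.22 = 412.45 g.
At 62.72% yield, actual mass of PCl5 = 412.45 × 0.6272 = 258.69 g.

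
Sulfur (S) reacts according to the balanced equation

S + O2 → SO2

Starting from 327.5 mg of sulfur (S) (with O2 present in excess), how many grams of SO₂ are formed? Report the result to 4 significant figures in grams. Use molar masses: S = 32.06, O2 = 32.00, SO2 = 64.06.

Convert: 327.5 mg = 0.32750 g.
n(S) = 0.32750 g / 32.06 g/mol = 0.010215 mol.
From the equation the S:SO2 mole ratio is 1:1, so n(SO2) = 0.010215 × 1/1 = 0.010215 mol.
Mass of SO2 = 0.010215 mol × 64.06 g/mol = 0.65439 g.

0.6544 g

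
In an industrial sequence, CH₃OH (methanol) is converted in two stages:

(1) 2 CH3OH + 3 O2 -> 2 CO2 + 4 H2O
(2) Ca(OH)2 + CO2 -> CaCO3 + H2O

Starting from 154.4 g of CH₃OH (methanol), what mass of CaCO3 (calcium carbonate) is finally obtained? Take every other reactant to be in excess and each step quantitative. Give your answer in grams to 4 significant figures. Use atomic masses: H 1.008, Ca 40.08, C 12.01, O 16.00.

M(CH3OH) = 12.01 + 4(1.008) + 16.00 = 32.042 g/mol.
M(CaCO3) = 40.08 + 12.01 + 3(16.00) = 100.09 g/mol.
n(CH3OH) = 154.40 / 32.042 = 4.8187 mol.
Step 1 gives a 2:2 ratio of CH3OH to CO2, so n(CO2) = 4.8187 mol.
In step 2 the CO2:CaCO3 ratio is 1:1, so n(CaCO3) = 4.8187 mol.
Mass of CaCO3 = 4.8187 × 100.09 = 482.30 g.

482.3 g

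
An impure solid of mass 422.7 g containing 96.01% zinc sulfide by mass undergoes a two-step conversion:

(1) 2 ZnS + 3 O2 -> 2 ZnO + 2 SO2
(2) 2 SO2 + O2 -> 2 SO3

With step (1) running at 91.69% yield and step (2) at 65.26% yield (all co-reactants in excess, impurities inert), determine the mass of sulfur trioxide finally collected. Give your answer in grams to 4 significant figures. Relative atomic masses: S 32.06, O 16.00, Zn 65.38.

199.5 g

Pure ZnS = 422.7 × 0.9601 = 405.83 g.
M(ZnS) = 65.38 + 32.06 = 97.44 g/mol.
M(SO3) = 32.06 + 3(16.00) = 80.06 g/mol.
n(ZnS) = 405.83 / 97.44 = 4.1650 mol.
Step 1 (ZnS:SO2 = 2:2): theoretical n(SO2) = 4.1650 mol; at 91.69% yield, n(SO2) = 3.8189 mol.
Step 2 (SO2:SO3 = 2:2): theoretical n(SO3) = 3.8189 mol, so theoretical mass = 3.8189 × 80.06 = 305.74 g.
At 65.26% yield, actual mass of SO3 = 305.74 × 0.6526 = 199.52 g.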